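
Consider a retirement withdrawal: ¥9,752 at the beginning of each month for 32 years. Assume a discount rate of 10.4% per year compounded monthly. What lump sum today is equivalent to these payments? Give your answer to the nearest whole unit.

¥1,093,689

This is an annuity due: 384 payments of ¥9,752 at the beginning of each month.
Periodic rate r = 0.104/12 per month; n is counted in months.
PV = PMT × [(1 − (1+r)^−n)/r] × (1+r) = 9,752 × [1 − (1+r)^−384] / r × (1+r) = ¥1,093,689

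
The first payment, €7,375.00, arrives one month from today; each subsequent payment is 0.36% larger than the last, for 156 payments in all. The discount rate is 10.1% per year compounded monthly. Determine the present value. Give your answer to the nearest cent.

Periodic rate r = 0.101/12 per month; n is counted in months.
Growing ordinary annuity: PV = PMT₁ × [1 − ((1+g)/(1+r))^n] / (r − g) = 7,375 × [1 − ((1+0.0036)/(1+r))^156] / (r − 0.0036) = €805,646.04.

€805,646.04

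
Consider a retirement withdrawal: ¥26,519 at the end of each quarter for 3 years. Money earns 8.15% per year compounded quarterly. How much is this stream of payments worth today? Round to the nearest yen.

This is an ordinary annuity: 12 payments of ¥26,519 at the end of each quarter.
Periodic rate r = 0.0815/4 per quarter; n is counted in quarters.
PV = PMT × [(1 − (1+r)^−n)/r] = 26,519 × [1 − (1+r)^−12] / r = ¥279,803

¥279,803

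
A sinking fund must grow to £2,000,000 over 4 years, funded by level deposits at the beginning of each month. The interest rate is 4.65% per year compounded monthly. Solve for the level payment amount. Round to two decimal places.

£37,845.52

Level annuity due; solve FV = PMT × [((1+r)^n − 1)/r] × (1+r) for PMT.
Periodic rate r = 0.0465/12 per month; n is counted in months.
With n = 48: PMT = 2,000,000 / ([((1+r)^n − 1)/r] × (1+r)) = £37,845.52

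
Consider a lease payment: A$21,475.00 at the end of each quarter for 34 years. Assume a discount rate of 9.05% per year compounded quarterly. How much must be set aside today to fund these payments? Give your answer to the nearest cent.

This is an ordinary annuity: 136 payments of A$21,475.00 at the end of each quarter.
Periodic rate r = 0.0905/4 per quarter; n is counted in quarters.
PV = PMT × [(1 − (1+r)^−n)/r] = 21,475 × [1 − (1+r)^−136] / r = A$903,890.54

A$903,890.54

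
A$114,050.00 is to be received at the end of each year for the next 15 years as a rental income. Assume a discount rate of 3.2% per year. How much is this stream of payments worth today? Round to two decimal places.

This is an ordinary annuity: 15 payments of A$114,050.00 at the end of each year.
Periodic rate r = 0.032 per year.
PV = PMT × [(1 − (1+r)^−n)/r] = 114,050 × [1 − (1+r)^−15] / r = A$1,342,032.84

A$1,342,032.84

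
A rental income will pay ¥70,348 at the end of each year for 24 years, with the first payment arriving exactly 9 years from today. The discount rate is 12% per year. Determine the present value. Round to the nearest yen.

¥221,171

Ordinary annuity of 24 payments, first payment at period 9.
Periodic rate r = 0.12 per year.
The ordinary-annuity PV formula values the stream one period before the first payment (period 8); discount that back 8 periods:
PV₀ = 70,348 × [1 − (1+r)^−24] / r × (1+r)^−8 = ¥221,171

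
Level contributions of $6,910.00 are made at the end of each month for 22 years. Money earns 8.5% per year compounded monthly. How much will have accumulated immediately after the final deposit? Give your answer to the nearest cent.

$5,312,408.77

This is an ordinary annuity: 264 deposits of $6,910.00 at the end of each month.
Periodic rate r = 0.085/12 per month; n is counted in months.
FV = PMT × [((1+r)^n − 1)/r] = 6,910 × [(1+r)^264 − 1] / r = $5,312,408.77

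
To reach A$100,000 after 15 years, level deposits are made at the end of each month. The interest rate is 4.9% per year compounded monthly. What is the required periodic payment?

Level ordinary annuity; solve FV = PMT × [((1+r)^n − 1)/r] for PMT.
Periodic rate r = 0.049/12 per month; n is counted in months.
With n = 180: PMT = 100,000 / ([((1+r)^n − 1)/r]) = A$377.26

A$377.26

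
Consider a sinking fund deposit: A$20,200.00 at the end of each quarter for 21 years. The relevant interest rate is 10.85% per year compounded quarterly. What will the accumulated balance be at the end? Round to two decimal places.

This is an ordinary annuity: 84 deposits of A$20,200.00 at the end of each quarter.
Periodic rate r = 0.1085/4 per quarter; n is counted in quarters.
FV = PMT × [((1+r)^n − 1)/r] = 20,200 × [(1+r)^84 − 1] / r = A$6,307,730.14

A$6,307,730.14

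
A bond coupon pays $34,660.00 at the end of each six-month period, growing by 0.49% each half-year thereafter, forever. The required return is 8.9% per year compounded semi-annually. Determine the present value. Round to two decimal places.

Periodic rate r = 0.089/2 per half-year.
Growing perpetuity (Gordon): PV = PMT₁ / (r − g) = 34,660 / (r − 0.0049) = $875,252.53.

$875,252.53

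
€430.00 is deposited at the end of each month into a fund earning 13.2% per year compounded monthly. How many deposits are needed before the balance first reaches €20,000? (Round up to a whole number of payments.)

Periodic rate r = 0.132/12 per month; n is counted in months.
Ordinary annuity FV: 20,000 = 430 × [((1+r)^n − 1)/r].
(1+r)^n = 1 + 20,000 × r / 430, so n = ln(1 + 20,000·r/430) / ln(1+r) = 37.77.
Round up to a whole number of payments: n = 38.

38 payments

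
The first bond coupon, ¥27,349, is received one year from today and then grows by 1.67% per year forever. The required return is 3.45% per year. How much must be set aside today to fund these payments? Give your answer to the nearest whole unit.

¥1,536,461

Periodic rate r = 0.0345 per year.
Growing perpetuity (Gordon): PV = PMT₁ / (r − g) = 27,349 / (r − 0.0167) = ¥1,536,461.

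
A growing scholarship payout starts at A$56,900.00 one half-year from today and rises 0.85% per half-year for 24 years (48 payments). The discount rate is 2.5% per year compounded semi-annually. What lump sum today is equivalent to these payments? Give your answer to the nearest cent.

Periodic rate r = 0.025/2 per half-year; n is counted in half-years.
Growing ordinary annuity: PV = PMT₁ × [1 − ((1+g)/(1+r))^n] / (r − g) = 56,900 × [1 − ((1+0.0085)/(1+r))^48] / (r − 0.0085) = A$2,461,567.44.

A$2,461,567.44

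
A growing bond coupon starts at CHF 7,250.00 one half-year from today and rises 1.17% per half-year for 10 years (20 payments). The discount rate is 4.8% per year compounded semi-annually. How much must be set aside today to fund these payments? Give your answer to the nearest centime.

Periodic rate r = 0.048/2 per half-year; n is counted in half-years.
Growing ordinary annuity: PV = PMT₁ × [1 − ((1+g)/(1+r))^n] / (r − g) = 7,250 × [1 − ((1+0.0117)/(1+r))^20] / (r − 0.0117) = CHF 126,550.53.

CHF 126,550.53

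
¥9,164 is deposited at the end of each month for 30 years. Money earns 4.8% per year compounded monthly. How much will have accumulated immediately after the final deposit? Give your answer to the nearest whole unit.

This is an ordinary annuity: 360 deposits of ¥9,164 at the end of each month.
Periodic rate r = 0.048/12 per month; n is counted in months.
FV = PMT × [((1+r)^n − 1)/r] = 9,164 × [(1+r)^360 − 1] / r = ¥7,350,880

¥7,350,880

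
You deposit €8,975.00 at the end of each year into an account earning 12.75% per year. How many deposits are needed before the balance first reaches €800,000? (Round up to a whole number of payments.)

21 payments

Periodic rate r = 0.1275 per year.
Ordinary annuity FV: 800,000 = 8,975 × [((1+r)^n − 1)/r].
(1+r)^n = 1 + 800,000 × r / 8,975, so n = ln(1 + 800,000·r/8,975) / ln(1+r) = 20.96.
Round up to a whole number of payments: n = 21.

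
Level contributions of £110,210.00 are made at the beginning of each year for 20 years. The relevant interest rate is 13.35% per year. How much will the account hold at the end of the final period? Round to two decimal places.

This is an annuity due: 20 deposits of £110,210.00 at the beginning of each year.
Periodic rate r = 0.1335 per year.
FV = PMT × [((1+r)^n − 1)/r] × (1+r) = 110,210 × [(1+r)^20 − 1] / r × (1+r) = £10,534,995.23

£10,534,995.23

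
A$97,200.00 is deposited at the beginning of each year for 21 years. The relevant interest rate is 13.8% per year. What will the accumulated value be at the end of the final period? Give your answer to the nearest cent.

This is an annuity due: 21 deposits of A$97,200.00 at the beginning of each year.
Periodic rate r = 0.138 per year.
FV = PMT × [((1+r)^n − 1)/r] × (1+r) = 97,200 × [(1+r)^21 − 1] / r × (1+r) = A$11,302,118.54

A$11,302,118.54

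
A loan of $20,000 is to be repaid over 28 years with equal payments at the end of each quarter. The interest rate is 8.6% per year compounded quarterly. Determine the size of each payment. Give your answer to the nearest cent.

Level ordinary annuity; solve PV = PMT × [(1 − (1+r)^−n)/r] for PMT.
Periodic rate r = 0.086/4 per quarter; n is counted in quarters.
With n = 112: PMT = 20,000 / ([(1 − (1+r)^−n)/r]) = $473.74

$473.74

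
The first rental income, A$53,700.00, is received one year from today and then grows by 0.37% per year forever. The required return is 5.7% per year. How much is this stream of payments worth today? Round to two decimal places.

Periodic rate r = 0.057 per year.
Growing perpetuity (Gordon): PV = PMT₁ / (r − g) = 53,700 / (r − 0.0037) = A$1,007,504.69.

A$1,007,504.69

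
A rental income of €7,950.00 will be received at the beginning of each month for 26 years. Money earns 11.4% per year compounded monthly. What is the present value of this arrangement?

€800,576.36

This is an annuity due: 312 payments of €7,950.00 at the beginning of each month.
Periodic rate r = 0.114/12 per month; n is counted in months.
PV = PMT × [(1 − (1+r)^−n)/r] × (1+r) = 7,950 × [1 − (1+r)^−312] / r × (1+r) = €800,576.36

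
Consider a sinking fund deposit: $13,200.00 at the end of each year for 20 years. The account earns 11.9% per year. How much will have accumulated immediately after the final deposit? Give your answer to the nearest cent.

This is an ordinary annuity: 20 deposits of $13,200.00 at the end of each year.
Periodic rate r = 0.119 per year.
FV = PMT × [((1+r)^n − 1)/r] = 13,200 × [(1+r)^20 − 1] / r = $940,138.51

$940,138.51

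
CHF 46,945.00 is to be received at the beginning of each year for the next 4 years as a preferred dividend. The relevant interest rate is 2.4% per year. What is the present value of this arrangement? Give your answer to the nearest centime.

CHF 181,280.91

This is an annuity due: 4 payments of CHF 46,945.00 at the beginning of each year.
Periodic rate r = 0.024 per year.
PV = PMT × [(1 − (1+r)^−n)/r] × (1+r) = 46,945 × [1 − (1+r)^−4] / r × (1+r) = CHF 181,280.91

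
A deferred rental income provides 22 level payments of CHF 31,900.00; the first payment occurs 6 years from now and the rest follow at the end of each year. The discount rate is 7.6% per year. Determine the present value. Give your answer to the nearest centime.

Ordinary annuity of 22 payments, first payment at period 6.
Periodic rate r = 0.076 per year.
The ordinary-annuity PV formula values the stream one period before the first payment (period 5); discount that back 5 periods:
PV₀ = 31,900 × [1 − (1+r)^−22] / r × (1+r)^−5 = CHF 232,932.68

CHF 232,932.68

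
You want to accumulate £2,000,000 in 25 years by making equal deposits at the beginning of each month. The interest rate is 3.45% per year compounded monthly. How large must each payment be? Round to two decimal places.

Level annuity due; solve FV = PMT × [((1+r)^n − 1)/r] × (1+r) for PMT.
Periodic rate r = 0.0345/12 per month; n is counted in months.
With n = 300: PMT = 2,000,000 / ([((1+r)^n − 1)/r] × (1+r)) = £4,196.85

£4,196.85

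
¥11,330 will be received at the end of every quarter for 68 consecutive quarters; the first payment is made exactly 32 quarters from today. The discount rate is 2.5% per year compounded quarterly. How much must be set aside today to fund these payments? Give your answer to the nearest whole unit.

¥516,114

Ordinary annuity of 68 payments, first payment at period 32.
Periodic rate r = 0.025/4 per quarter; n is counted in quarters.
The ordinary-annuity PV formula values the stream one period before the first payment (period 31); discount that back 31 periods:
PV₀ = 11,330 × [1 − (1+r)^−68] / r × (1+r)^−31 = ¥516,114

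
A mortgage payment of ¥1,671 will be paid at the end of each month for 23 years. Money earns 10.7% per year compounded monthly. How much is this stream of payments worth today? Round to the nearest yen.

This is an ordinary annuity: 276 payments of ¥1,671 at the end of each month.
Periodic rate r = 0.107/12 per month; n is counted in months.
PV = PMT × [(1 − (1+r)^−n)/r] = 1,671 × [1 − (1+r)^−276] / r = ¥171,232

¥171,232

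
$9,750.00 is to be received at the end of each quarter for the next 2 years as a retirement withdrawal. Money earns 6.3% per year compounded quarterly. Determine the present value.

$72,749.87

This is an ordinary annuity: 8 payments of $9,750.00 at the end of each quarter.
Periodic rate r = 0.063/4 per quarter; n is counted in quarters.
PV = PMT × [(1 − (1+r)^−n)/r] = 9,750 × [1 − (1+r)^−8] / r = $72,749.87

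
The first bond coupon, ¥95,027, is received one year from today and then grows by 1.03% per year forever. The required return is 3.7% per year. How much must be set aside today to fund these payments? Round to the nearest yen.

¥3,559,064

Periodic rate r = 0.037 per year.
Growing perpetuity (Gordon): PV = PMT₁ / (r − g) = 95,027 / (r − 0.0103) = ¥3,559,064.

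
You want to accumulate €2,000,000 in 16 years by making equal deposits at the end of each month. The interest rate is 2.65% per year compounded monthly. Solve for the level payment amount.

Level ordinary annuity; solve FV = PMT × [((1+r)^n − 1)/r] for PMT.
Periodic rate r = 0.0265/12 per month; n is counted in months.
With n = 192: PMT = 2,000,000 / ([((1+r)^n − 1)/r]) = €8,375.25

€8,375.25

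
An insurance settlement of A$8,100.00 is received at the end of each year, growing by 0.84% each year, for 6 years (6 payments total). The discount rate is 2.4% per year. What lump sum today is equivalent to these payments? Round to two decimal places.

Periodic rate r = 0.024 per year.
Growing ordinary annuity: PV = PMT₁ × [1 − ((1+g)/(1+r))^n] / (r − g) = 8,100 × [1 − ((1+0.0084)/(1+r))^6] / (r − 0.0084) = A$45,689.64.

A$45,689.64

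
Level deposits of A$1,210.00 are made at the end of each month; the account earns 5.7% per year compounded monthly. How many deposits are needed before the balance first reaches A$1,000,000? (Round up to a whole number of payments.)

Periodic rate r = 0.057/12 per month; n is counted in months.
Ordinary annuity FV: 1,000,000 = 1,210 × [((1+r)^n − 1)/r].
(1+r)^n = 1 + 1,000,000 × r / 1,210, so n = ln(1 + 1,000,000·r/1,210) / ln(1+r) = 336.47.
Round up to a whole number of payments: n = 337.

337 payments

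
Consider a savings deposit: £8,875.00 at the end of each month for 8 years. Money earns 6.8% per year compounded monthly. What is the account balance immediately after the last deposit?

This is an ordinary annuity: 96 deposits of £8,875.00 at the end of each month.
Periodic rate r = 0.068/12 per month; n is counted in months.
FV = PMT × [((1+r)^n − 1)/r] = 8,875 × [(1+r)^96 − 1] / r = £1,128,024.69

£1,128,024.69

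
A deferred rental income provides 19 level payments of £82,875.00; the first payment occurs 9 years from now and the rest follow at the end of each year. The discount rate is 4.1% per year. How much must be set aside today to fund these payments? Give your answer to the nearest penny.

£782,584.56

Ordinary annuity of 19 payments, first payment at period 9.
Periodic rate r = 0.041 per year.
The ordinary-annuity PV formula values the stream one period before the first payment (period 8); discount that back 8 periods:
PV₀ = 82,875 × [1 − (1+r)^−19] / r × (1+r)^−8 = £782,584.56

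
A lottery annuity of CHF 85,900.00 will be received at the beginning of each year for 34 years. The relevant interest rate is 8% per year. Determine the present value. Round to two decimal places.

CHF 1,074,943.01

This is an annuity due: 34 payments of CHF 85,900.00 at the beginning of each year.
Periodic rate r = 0.08 per year.
PV = PMT × [(1 − (1+r)^−n)/r] × (1+r) = 85,900 × [1 − (1+r)^−34] / r × (1+r) = CHF 1,074,943.01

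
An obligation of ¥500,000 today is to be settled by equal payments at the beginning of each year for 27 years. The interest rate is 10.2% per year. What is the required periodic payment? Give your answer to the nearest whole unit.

Level annuity due; solve PV = PMT × [(1 − (1+r)^−n)/r] × (1+r) for PMT.
Periodic rate r = 0.102 per year.
With n = 27: PMT = 500,000 / ([(1 − (1+r)^−n)/r] × (1+r)) = ¥49,904

¥49,904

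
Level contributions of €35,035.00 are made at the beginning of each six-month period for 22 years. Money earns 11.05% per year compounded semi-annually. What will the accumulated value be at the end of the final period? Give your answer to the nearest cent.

This is an annuity due: 44 deposits of €35,035.00 at the beginning of each six-month period.
Periodic rate r = 0.1105/2 per half-year; n is counted in half-years.
FV = PMT × [((1+r)^n − 1)/r] × (1+r) = 35,035 × [(1+r)^44 − 1] / r × (1+r) = €6,462,022.06

€6,462,022.06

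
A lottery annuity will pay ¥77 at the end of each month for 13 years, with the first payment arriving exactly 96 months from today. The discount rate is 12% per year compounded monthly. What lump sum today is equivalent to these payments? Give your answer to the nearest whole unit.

Ordinary annuity of 156 payments, first payment at period 96.
Periodic rate r = 0.12/12 per month; n is counted in months.
The ordinary-annuity PV formula values the stream one period before the first payment (period 95); discount that back 95 periods:
PV₀ = 77 × [1 − (1+r)^−156] / r × (1+r)^−95 = ¥2,358

¥2,358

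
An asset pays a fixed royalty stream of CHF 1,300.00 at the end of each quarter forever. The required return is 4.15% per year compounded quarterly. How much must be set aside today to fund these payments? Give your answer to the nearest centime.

CHF 125,301.20

Periodic rate r = 0.0415/4 per quarter.
Level perpetuity: PV = PMT / r = 1,300 / (0.0415/4) = CHF 125,301.20.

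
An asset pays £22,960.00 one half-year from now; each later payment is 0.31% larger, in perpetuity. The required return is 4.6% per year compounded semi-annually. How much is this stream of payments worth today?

Periodic rate r = 0.046/2 per half-year.
Growing perpetuity (Gordon): PV = PMT₁ / (r − g) = 22,960 / (r − 0.0031) = £1,153,768.84.

£1,153,768.84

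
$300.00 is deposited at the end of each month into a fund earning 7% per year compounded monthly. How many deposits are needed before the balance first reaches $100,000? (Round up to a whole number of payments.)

186 payments

Periodic rate r = 0.07/12 per month; n is counted in months.
Ordinary annuity FV: 100,000 = 300 × [((1+r)^n − 1)/r].
(1+r)^n = 1 + 100,000 × r / 300, so n = ln(1 + 100,000·r/300) / ln(1+r) = 185.67.
Round up to a whole number of payments: n = 186.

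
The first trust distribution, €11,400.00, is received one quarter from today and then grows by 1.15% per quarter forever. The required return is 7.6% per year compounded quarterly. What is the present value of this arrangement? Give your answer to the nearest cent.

€1,520,000.00

Periodic rate r = 0.076/4 per quarter.
Growing perpetuity (Gordon): PV = PMT₁ / (r − g) = 11,400 / (r − 0.0115) = €1,520,000.00.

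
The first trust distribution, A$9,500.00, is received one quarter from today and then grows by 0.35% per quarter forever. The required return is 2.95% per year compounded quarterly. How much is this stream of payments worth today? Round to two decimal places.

Periodic rate r = 0.0295/4 per quarter.
Growing perpetuity (Gordon): PV = PMT₁ / (r − g) = 9,500 / (r − 0.0035) = A$2,451,612.90.

A$2,451,612.90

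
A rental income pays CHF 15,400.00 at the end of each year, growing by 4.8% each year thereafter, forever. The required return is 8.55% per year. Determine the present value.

CHF 410,666.67

Periodic rate r = 0.0855 per year.
Growing perpetuity (Gordon): PV = PMT₁ / (r − g) = 15,400 / (r − 0.048) = CHF 410,666.67.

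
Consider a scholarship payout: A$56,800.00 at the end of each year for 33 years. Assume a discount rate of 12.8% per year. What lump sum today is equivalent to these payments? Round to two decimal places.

This is an ordinary annuity: 33 payments of A$56,800.00 at the end of each year.
Periodic rate r = 0.128 per year.
PV = PMT × [(1 − (1+r)^−n)/r] = 56,800 × [1 − (1+r)^−33] / r = A$435,414.38

A$435,414.38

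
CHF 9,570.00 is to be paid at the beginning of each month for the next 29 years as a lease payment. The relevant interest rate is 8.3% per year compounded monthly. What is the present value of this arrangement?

This is an annuity due: 348 payments of CHF 9,570.00 at the beginning of each month.
Periodic rate r = 0.083/12 per month; n is counted in months.
PV = PMT × [(1 − (1+r)^−n)/r] × (1+r) = 9,570 × [1 − (1+r)^−348] / r × (1+r) = CHF 1,266,634.97

CHF 1,266,634.97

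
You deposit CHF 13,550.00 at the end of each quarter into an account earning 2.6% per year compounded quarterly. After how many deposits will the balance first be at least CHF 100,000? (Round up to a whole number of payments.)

Periodic rate r = 0.026/4 per quarter; n is counted in quarters.
Ordinary annuity FV: 100,000 = 13,550 × [((1+r)^n − 1)/r].
(1+r)^n = 1 + 100,000 × r / 13,550, so n = ln(1 + 100,000·r/13,550) / ln(1+r) = 7.23.
Round up to a whole number of payments: n = 8.

8 payments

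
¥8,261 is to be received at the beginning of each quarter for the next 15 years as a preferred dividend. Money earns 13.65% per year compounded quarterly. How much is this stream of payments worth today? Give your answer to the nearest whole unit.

This is an annuity due: 60 payments of ¥8,261 at the beginning of each quarter.
Periodic rate r = 0.1365/4 per quarter; n is counted in quarters.
PV = PMT × [(1 − (1+r)^−n)/r] × (1+r) = 8,261 × [1 − (1+r)^−60] / r × (1+r) = ¥216,910

¥216,910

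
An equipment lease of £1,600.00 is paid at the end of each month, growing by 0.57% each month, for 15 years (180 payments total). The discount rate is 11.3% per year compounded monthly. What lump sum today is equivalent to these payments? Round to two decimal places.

£208,876.52

Periodic rate r = 0.113/12 per month; n is counted in months.
Growing ordinary annuity: PV = PMT₁ × [1 − ((1+g)/(1+r))^n] / (r − g) = 1,600 × [1 − ((1+0.0057)/(1+r))^180] / (r − 0.0057) = £208,876.52.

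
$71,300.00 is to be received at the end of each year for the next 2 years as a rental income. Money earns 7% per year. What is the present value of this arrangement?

$128,911.70

This is an ordinary annuity: 2 payments of $71,300.00 at the end of each year.
Periodic rate r = 0.07 per year.
PV = PMT × [(1 − (1+r)^−n)/r] = 71,300 × [1 − (1+r)^−2] / r = $128,911.70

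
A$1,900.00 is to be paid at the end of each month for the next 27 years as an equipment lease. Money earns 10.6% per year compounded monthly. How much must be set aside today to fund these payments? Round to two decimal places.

A$202,645.30

This is an ordinary annuity: 324 payments of A$1,900.00 at the end of each month.
Periodic rate r = 0.106/12 per month; n is counted in months.
PV = PMT × [(1 − (1+r)^−n)/r] = 1,900 × [1 − (1+r)^−324] / r = A$202,645.30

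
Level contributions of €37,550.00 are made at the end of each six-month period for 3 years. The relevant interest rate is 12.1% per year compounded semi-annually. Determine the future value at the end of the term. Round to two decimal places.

This is an ordinary annuity: 6 deposits of €37,550.00 at the end of each six-month period.
Periodic rate r = 0.121/2 per half-year; n is counted in half-years.
FV = PMT × [((1+r)^n − 1)/r] = 37,550 × [(1+r)^6 − 1] / r = €262,253.25

€262,253.25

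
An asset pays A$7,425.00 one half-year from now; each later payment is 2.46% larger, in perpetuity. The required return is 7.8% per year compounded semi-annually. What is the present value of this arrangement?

Periodic rate r = 0.078/2 per half-year.
Growing perpetuity (Gordon): PV = PMT₁ / (r − g) = 7,425 / (r − 0.0246) = A$515,625.00.

A$515,625.00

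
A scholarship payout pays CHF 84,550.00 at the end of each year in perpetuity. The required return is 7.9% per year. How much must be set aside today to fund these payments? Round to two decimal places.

CHF 1,070,253.16

Periodic rate r = 0.079 per year.
Level perpetuity: PV = PMT / r = 84,550 / (0.079) = CHF 1,070,253.16.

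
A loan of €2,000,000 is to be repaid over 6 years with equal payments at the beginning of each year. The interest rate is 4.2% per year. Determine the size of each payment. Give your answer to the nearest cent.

Level annuity due; solve PV = PMT × [(1 − (1+r)^−n)/r] × (1+r) for PMT.
Periodic rate r = 0.042 per year.
With n = 6: PMT = 2,000,000 / ([(1 − (1+r)^−n)/r] × (1+r)) = €368,533.15

€368,533.15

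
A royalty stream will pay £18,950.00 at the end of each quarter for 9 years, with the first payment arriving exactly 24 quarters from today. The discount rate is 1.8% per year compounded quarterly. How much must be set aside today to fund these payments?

£566,841.27

Ordinary annuity of 36 payments, first payment at period 24.
Periodic rate r = 0.018/4 per quarter; n is counted in quarters.
The ordinary-annuity PV formula values the stream one period before the first payment (period 23); discount that back 23 periods:
PV₀ = 18,950 × [1 − (1+r)^−36] / r × (1+r)^−23 = £566,841.27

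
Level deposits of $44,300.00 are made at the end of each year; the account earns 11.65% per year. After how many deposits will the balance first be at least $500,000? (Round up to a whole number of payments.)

8 payments

Periodic rate r = 0.1165 per year.
Ordinary annuity FV: 500,000 = 44,300 × [((1+r)^n − 1)/r].
(1+r)^n = 1 + 500,000 × r / 44,300, so n = ln(1 + 500,000·r/44,300) / ln(1+r) = 7.62.
Round up to a whole number of payments: n = 8.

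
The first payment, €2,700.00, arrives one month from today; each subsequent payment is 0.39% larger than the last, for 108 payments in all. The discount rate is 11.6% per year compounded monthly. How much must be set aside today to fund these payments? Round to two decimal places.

Periodic rate r = 0.116/12 per month; n is counted in months.
Growing ordinary annuity: PV = PMT₁ × [1 − ((1+g)/(1+r))^n] / (r − g) = 2,700 × [1 − ((1+0.0039)/(1+r))^108] / (r − 0.0039) = €215,986.67.

€215,986.67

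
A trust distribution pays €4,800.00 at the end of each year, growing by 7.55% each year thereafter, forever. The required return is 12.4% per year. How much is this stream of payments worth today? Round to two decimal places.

€98,969.07

Periodic rate r = 0.124 per year.
Growing perpetuity (Gordon): PV = PMT₁ / (r − g) = 4,800 / (r − 0.0755) = €98,969.07.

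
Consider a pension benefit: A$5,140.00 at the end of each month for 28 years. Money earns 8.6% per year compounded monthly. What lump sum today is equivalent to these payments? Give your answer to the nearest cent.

A$652,107.30

This is an ordinary annuity: 336 payments of A$5,140.00 at the end of each month.
Periodic rate r = 0.086/12 per month; n is counted in months.
PV = PMT × [(1 − (1+r)^−n)/r] = 5,140 × [1 − (1+r)^−336] / r = A$652,107.30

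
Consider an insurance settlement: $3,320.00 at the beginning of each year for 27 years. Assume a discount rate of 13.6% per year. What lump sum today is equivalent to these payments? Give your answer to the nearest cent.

$26,845.09

This is an annuity due: 27 payments of $3,320.00 at the beginning of each year.
Periodic rate r = 0.136 per year.
PV = PMT × [(1 − (1+r)^−n)/r] × (1+r) = 3,320 × [1 − (1+r)^−27] / r × (1+r) = $26,845.09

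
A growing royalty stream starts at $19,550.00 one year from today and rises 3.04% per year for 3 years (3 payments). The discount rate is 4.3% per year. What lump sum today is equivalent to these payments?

Periodic rate r = 0.043 per year.
Growing ordinary annuity: PV = PMT₁ × [1 − ((1+g)/(1+r))^n] / (r − g) = 19,550 × [1 − ((1+0.0304)/(1+r))^3] / (r − 0.0304) = $55,555.45.

$55,555.45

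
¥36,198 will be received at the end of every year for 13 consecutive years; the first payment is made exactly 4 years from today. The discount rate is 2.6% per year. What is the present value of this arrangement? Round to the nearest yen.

¥365,726

Ordinary annuity of 13 payments, first payment at period 4.
Periodic rate r = 0.026 per year.
The ordinary-annuity PV formula values the stream one period before the first payment (period 3); discount that back 3 periods:
PV₀ = 36,198 × [1 − (1+r)^−13] / r × (1+r)^−3 = ¥365,726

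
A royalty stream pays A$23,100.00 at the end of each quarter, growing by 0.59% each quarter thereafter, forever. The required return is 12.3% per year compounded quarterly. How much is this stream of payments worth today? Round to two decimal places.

A$929,577.46

Periodic rate r = 0.123/4 per quarter.
Growing perpetuity (Gordon): PV = PMT₁ / (r − g) = 23,100 / (r − 0.0059) = A$929,577.46.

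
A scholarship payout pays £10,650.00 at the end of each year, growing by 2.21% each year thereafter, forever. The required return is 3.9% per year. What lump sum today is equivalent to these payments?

£630,177.51

Periodic rate r = 0.039 per year.
Growing perpetuity (Gordon): PV = PMT₁ / (r − g) = 10,650 / (r − 0.0221) = £630,177.51.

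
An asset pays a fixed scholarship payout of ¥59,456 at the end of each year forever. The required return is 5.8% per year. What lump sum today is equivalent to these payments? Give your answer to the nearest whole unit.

Periodic rate r = 0.058 per year.
Level perpetuity: PV = PMT / r = 59,456 / (0.058) = ¥1,025,103.

¥1,025,103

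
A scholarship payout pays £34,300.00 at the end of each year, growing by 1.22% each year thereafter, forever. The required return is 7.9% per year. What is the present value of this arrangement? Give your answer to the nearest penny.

Periodic rate r = 0.079 per year.
Growing perpetuity (Gordon): PV = PMT₁ / (r − g) = 34,300 / (r − 0.0122) = £513,473.05.

£513,473.05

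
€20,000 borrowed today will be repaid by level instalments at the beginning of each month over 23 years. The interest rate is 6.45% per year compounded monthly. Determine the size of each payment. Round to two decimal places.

€138.46

Level annuity due; solve PV = PMT × [(1 − (1+r)^−n)/r] × (1+r) for PMT.
Periodic rate r = 0.0645/12 per month; n is counted in months.
With n = 276: PMT = 20,000 / ([(1 − (1+r)^−n)/r] × (1+r)) = €138.46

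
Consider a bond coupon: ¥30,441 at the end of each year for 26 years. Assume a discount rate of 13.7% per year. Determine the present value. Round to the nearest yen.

This is an ordinary annuity: 26 payments of ¥30,441 at the end of each year.
Periodic rate r = 0.137 per year.
PV = PMT × [(1 − (1+r)^−n)/r] = 30,441 × [1 − (1+r)^−26] / r = ¥214,309

¥214,309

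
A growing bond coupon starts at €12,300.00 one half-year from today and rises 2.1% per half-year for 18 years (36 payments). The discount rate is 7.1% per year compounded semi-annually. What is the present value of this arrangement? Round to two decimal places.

Periodic rate r = 0.071/2 per half-year; n is counted in half-years.
Growing ordinary annuity: PV = PMT₁ × [1 − ((1+g)/(1+r))^n] / (r − g) = 12,300 × [1 − ((1+0.021)/(1+r))^36] / (r − 0.021) = €337,700.20.

€337,700.20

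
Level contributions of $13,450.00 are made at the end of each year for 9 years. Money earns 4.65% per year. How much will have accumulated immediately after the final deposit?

This is an ordinary annuity: 9 deposits of $13,450.00 at the end of each year.
Periodic rate r = 0.0465 per year.
FV = PMT × [((1+r)^n − 1)/r] = 13,450 × [(1+r)^9 − 1] / r = $146,186.78

$146,186.78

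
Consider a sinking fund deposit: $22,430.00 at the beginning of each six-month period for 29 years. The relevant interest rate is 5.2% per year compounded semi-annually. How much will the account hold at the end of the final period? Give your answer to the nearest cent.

This is an annuity due: 58 deposits of $22,430.00 at the beginning of each six-month period.
Periodic rate r = 0.052/2 per half-year; n is counted in half-years.
FV = PMT × [((1+r)^n − 1)/r] × (1+r) = 22,430 × [(1+r)^58 − 1] / r × (1+r) = $3,037,262.62

$3,037,262.62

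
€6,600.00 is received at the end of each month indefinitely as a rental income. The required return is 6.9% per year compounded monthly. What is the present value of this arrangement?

€1,147,826.09

Periodic rate r = 0.069/12 per month.
Level perpetuity: PV = PMT / r = 6,600 / (0.069/12) = €1,147,826.09.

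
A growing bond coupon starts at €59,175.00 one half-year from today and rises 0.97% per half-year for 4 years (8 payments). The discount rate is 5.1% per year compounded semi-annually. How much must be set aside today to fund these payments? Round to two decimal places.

Periodic rate r = 0.051/2 per half-year; n is counted in half-years.
Growing ordinary annuity: PV = PMT₁ × [1 − ((1+g)/(1+r))^n] / (r − g) = 59,175 × [1 − ((1+0.0097)/(1+r))^8] / (r − 0.0097) = €437,487.67.

€437,487.67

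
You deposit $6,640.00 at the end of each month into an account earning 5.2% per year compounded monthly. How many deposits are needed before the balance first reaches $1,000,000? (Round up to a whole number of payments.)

Periodic rate r = 0.052/12 per month; n is counted in months.
Ordinary annuity FV: 1,000,000 = 6,640 × [((1+r)^n − 1)/r].
(1+r)^n = 1 + 1,000,000 × r / 6,640, so n = ln(1 + 1,000,000·r/6,640) / ln(1+r) = 116.18.
Round up to a whole number of payments: n = 117.

117 payments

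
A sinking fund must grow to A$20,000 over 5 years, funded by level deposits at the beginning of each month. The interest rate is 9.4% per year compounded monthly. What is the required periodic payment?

A$260.35

Level annuity due; solve FV = PMT × [((1+r)^n − 1)/r] × (1+r) for PMT.
Periodic rate r = 0.094/12 per month; n is counted in months.
With n = 60: PMT = 20,000 / ([((1+r)^n − 1)/r] × (1+r)) = A$260.35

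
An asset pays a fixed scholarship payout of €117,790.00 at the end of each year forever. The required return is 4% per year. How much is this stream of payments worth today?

Periodic rate r = 0.04 per year.
Level perpetuity: PV = PMT / r = 117,790 / (0.04) = €2,944,750.00.

€2,944,750.00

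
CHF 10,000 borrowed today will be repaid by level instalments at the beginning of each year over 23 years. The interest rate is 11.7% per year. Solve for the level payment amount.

CHF 1,136.66

Level annuity due; solve PV = PMT × [(1 − (1+r)^−n)/r] × (1+r) for PMT.
Periodic rate r = 0.117 per year.
With n = 23: PMT = 10,000 / ([(1 − (1+r)^−n)/r] × (1+r)) = CHF 1,136.66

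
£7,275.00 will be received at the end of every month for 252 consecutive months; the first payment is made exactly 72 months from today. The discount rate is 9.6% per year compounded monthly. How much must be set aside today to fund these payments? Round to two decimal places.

£447,128.99

Ordinary annuity of 252 payments, first payment at period 72.
Periodic rate r = 0.096/12 per month; n is counted in months.
The ordinary-annuity PV formula values the stream one period before the first payment (period 71); discount that back 71 periods:
PV₀ = 7,275 × [1 − (1+r)^−252] / r × (1+r)^−71 = £447,128.99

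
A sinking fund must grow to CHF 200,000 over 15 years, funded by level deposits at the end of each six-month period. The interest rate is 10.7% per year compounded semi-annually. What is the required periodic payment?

Level ordinary annuity; solve FV = PMT × [((1+r)^n − 1)/r] for PMT.
Periodic rate r = 0.107/2 per half-year; n is counted in half-years.
With n = 30: PMT = 200,000 / ([((1+r)^n − 1)/r]) = CHF 2,833.92

CHF 2,833.92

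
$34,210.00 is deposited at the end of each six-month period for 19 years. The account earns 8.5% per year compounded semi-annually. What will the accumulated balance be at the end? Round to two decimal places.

This is an ordinary annuity: 38 deposits of $34,210.00 at the end of each six-month period.
Periodic rate r = 0.085/2 per half-year; n is counted in half-years.
FV = PMT × [((1+r)^n − 1)/r] = 34,210 × [(1+r)^38 − 1] / r = $3,109,362.92

$3,109,362.92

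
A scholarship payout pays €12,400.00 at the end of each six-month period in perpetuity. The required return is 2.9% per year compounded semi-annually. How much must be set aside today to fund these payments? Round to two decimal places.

Periodic rate r = 0.029/2 per half-year.
Level perpetuity: PV = PMT / r = 12,400 / (0.029/2) = €855,172.41.

€855,172.41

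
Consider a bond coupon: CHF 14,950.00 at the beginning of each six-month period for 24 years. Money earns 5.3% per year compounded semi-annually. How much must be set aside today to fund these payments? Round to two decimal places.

This is an annuity due: 48 payments of CHF 14,950.00 at the beginning of each six-month period.
Periodic rate r = 0.053/2 per half-year; n is counted in half-years.
PV = PMT × [(1 − (1+r)^−n)/r] × (1+r) = 14,950 × [1 − (1+r)^−48] / r × (1+r) = CHF 414,085.54

CHF 414,085.54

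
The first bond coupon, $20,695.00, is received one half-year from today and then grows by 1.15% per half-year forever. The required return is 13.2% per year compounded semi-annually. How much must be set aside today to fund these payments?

$379,724.77

Periodic rate r = 0.132/2 per half-year.
Growing perpetuity (Gordon): PV = PMT₁ / (r − g) = 20,695 / (r − 0.0115) = $379,724.77.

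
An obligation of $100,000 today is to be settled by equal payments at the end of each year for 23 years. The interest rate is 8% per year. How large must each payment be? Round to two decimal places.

$9,642.22

Level ordinary annuity; solve PV = PMT × [(1 − (1+r)^−n)/r] for PMT.
Periodic rate r = 0.08 per year.
With n = 23: PMT = 100,000 / ([(1 − (1+r)^−n)/r]) = $9,642.22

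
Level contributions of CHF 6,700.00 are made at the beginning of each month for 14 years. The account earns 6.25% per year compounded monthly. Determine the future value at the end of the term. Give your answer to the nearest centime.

This is an annuity due: 168 deposits of CHF 6,700.00 at the beginning of each month.
Periodic rate r = 0.0625/12 per month; n is counted in months.
FV = PMT × [((1+r)^n − 1)/r] × (1+r) = 6,700 × [(1+r)^168 − 1] / r × (1+r) = CHF 1,801,849.75

CHF 1,801,849.75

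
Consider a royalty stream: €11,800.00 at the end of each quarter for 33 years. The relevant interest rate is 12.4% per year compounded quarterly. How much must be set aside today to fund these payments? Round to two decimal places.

This is an ordinary annuity: 132 payments of €11,800.00 at the end of each quarter.
Periodic rate r = 0.124/4 per quarter; n is counted in quarters.
PV = PMT × [(1 − (1+r)^−n)/r] = 11,800 × [1 − (1+r)^−132] / r = €373,878.47

€373,878.47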